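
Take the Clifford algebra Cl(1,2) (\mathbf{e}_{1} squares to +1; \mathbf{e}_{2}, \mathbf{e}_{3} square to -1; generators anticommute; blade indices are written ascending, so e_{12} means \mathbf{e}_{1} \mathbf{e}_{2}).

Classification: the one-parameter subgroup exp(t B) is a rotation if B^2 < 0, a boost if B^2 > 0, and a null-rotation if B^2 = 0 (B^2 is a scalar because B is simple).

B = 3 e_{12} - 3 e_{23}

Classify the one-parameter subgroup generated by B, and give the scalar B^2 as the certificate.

B^2 term by term: the squares give (3)^2*(e_{12})^2 + (-3)^2*(e_{23})^2 = 9*(+1) + 9*(-1) = 0 (each basis 2-blade squares to minus the product of its generators' squares); cross terms between blades sharing an index anticommute and cancel. So B^2 = 0.
Answer: null-rotation, certificate B^2 = 0. Check the certificate: B^2 = 0, and that sign is decisive whatever form B takes.


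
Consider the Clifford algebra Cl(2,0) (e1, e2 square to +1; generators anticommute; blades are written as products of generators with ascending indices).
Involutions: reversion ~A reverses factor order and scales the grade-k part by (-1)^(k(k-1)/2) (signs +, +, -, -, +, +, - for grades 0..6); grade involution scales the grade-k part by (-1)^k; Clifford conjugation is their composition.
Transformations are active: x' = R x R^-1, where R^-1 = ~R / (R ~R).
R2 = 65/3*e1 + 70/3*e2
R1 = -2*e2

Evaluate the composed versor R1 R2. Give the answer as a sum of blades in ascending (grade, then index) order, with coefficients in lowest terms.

Distribute over the terms of R1 (each basis-blade product reordered to ascending indices, repeated generators contracted through their squares):
(-2*e2) R2 = -140/3 + 130/3*e1 e2
Answer: -140/3 + 130/3*e1 e2


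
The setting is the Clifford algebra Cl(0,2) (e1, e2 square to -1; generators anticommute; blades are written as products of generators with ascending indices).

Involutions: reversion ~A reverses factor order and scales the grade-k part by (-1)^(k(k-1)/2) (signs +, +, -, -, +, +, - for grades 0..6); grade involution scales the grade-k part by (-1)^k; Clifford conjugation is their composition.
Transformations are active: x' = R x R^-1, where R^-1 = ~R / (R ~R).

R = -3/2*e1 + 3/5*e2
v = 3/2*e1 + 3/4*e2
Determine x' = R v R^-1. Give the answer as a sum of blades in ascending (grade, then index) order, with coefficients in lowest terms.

~R = -3/2*e1 + 3/5*e2, and R ~R = -261/100, so R^-1 = ~R / (-261/100).
R v = 9/5 - 81/40*e1 e2
Answer: 33/58*e1 - 183/116*e2


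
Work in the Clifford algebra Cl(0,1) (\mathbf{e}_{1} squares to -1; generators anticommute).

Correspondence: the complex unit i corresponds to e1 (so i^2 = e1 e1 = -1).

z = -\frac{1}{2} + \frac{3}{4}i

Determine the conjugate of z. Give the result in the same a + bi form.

In blades: z = -\frac{1}{2} + \frac{3}{4} e_{1}.
Conjugation here is Clifford conjugation: the scalar is fixed and the grade-1 and grade-2 blades all flip sign, giving -\frac{1}{2} - \frac{3}{4} e_{1}; translating back:
Answer: -\frac{1}{2} - \frac{3}{4}i


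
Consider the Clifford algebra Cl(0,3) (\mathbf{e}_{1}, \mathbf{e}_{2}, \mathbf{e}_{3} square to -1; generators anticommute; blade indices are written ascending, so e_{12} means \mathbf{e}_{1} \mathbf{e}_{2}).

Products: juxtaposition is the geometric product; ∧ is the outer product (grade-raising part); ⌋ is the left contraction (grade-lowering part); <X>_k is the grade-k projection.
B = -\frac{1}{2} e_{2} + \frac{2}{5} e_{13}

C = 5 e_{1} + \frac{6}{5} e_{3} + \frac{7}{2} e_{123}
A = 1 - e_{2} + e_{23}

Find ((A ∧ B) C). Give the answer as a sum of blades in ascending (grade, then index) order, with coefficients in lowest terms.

step 1: -\frac{1}{2} e_{2} + \frac{2}{5} e_{13} + \frac{2}{5} e_{123}
step 2: \frac{7}{5} - \frac{12}{25} e_{1} + \frac{7}{5} e_{2} + 2 e_{3} + \frac{101}{50} e_{12} - \frac{7}{4} e_{13} - \frac{13}{5} e_{23}
Answer: \frac{7}{5} - \frac{12}{25} e_{1} + \frac{7}{5} e_{2} + 2 e_{3} + \frac{101}{50} e_{12} - \frac{7}{4} e_{13} - \frac{13}{5} e_{23}


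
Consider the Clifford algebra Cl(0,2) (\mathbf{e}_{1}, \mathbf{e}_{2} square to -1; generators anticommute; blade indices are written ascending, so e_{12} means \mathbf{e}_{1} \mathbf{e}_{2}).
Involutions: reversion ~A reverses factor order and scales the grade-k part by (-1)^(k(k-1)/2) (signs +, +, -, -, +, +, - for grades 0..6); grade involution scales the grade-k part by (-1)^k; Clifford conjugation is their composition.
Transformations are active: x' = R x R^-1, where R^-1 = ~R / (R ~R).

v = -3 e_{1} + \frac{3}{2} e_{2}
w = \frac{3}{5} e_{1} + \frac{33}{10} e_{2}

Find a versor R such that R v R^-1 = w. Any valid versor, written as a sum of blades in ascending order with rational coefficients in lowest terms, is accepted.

Why this works: both vectors square to -\frac{45}{4}, so q(v) = q(w) and R = v + w = -\frac{12}{5} e_{1} + \frac{24}{5} e_{2} carries v to w — its own direction survives, the complement (v - w)/2 flips.
Answer: -\frac{12}{5} e_{1} + \frac{24}{5} e_{2}


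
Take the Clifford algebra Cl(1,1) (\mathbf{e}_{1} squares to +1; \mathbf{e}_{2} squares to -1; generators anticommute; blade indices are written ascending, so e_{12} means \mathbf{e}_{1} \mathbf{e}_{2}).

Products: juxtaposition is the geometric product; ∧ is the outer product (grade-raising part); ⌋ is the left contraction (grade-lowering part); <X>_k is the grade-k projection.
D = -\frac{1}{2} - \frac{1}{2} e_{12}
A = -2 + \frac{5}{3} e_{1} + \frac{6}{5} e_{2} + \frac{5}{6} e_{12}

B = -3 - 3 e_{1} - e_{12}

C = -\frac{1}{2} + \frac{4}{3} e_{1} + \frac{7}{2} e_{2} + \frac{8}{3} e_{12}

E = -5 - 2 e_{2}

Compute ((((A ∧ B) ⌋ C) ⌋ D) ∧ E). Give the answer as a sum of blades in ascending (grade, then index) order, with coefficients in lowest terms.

step 1: 6 + e_{1} - \frac{18}{5} e_{2} + \frac{31}{10} e_{12}
step 2: \frac{96}{5} - \frac{8}{5} e_{1} + \frac{71}{3} e_{2} + 16 e_{12}
step 3: -\frac{88}{5} - \frac{71}{6} e_{1} + \frac{4}{5} e_{2} - \frac{48}{5} e_{12}
step 4: 88 + \frac{355}{6} e_{1} + \frac{156}{5} e_{2} + \frac{215}{3} e_{12}
Answer: 88 + \frac{355}{6} e_{1} + \frac{156}{5} e_{2} + \frac{215}{3} e_{12}


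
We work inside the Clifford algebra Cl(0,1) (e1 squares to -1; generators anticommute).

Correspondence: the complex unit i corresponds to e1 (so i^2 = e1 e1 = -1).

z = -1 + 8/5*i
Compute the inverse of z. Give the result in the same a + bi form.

In blades: z = -1 + 8/5*e1.
With qbar = -1 - 8/5*e1 (scalar fixed, mapped units negated), z qbar = 89/25 (the sum of squared coefficients), so z^-1 = qbar / (89/25) = -25/89 - 40/89*e1; translating back:
Answer: -25/89 - 40/89*i


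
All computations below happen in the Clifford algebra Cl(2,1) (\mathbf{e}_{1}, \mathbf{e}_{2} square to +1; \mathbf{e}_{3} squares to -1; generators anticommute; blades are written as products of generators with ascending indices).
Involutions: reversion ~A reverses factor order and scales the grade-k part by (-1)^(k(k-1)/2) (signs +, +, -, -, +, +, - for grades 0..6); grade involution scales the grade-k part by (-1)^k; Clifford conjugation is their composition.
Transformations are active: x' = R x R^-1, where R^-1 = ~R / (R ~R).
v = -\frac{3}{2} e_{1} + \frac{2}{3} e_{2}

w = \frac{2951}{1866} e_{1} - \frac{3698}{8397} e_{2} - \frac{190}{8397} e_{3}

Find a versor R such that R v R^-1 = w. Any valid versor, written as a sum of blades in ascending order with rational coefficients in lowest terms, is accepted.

Since q(v) = q(w) = \frac{97}{36}, the sum R = v + w = \frac{76}{933} e_{1} + \frac{1900}{8397} e_{2} - \frac{190}{8397} e_{3} does the job whenever invertible.
Answer: \frac{76}{933} e_{1} + \frac{1900}{8397} e_{2} - \frac{190}{8397} e_{3}


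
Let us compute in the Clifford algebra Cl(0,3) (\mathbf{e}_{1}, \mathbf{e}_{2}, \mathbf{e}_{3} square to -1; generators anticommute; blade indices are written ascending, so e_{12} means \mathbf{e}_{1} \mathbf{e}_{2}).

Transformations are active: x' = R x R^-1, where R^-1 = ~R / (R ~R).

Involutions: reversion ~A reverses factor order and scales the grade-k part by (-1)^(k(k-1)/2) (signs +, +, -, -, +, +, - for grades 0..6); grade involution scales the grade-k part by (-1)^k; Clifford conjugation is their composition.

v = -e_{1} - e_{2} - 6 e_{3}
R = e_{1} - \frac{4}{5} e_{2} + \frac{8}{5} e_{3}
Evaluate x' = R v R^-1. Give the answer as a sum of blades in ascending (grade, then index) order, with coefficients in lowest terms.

~R = e_{1} - \frac{4}{5} e_{2} + \frac{8}{5} e_{3}, and R ~R = -\frac{21}{5}, so R^-1 = ~R / (-\frac{21}{5}).
R v = \frac{49}{5} - \frac{9}{5} e_{12} - \frac{22}{5} e_{13} + \frac{32}{5} e_{23}
Answer: -\frac{11}{3} e_{1} + \frac{71}{15} e_{2} - \frac{22}{15} e_{3}


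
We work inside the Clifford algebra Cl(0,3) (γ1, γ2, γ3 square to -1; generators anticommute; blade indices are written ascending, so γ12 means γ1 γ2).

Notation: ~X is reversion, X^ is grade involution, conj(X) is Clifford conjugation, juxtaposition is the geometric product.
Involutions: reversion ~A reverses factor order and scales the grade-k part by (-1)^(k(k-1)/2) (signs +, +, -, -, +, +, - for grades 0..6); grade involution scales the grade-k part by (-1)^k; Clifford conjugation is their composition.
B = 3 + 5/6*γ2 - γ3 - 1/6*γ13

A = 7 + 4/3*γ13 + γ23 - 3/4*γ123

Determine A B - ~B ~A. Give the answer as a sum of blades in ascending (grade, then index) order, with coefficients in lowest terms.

first term: 191/9 + 4/3*γ1 + 167/24*γ2 - 37/6*γ3 - 7/12*γ12 + 53/24*γ13 + 3*γ23 - 121/36*γ123
second term: 191/9 + 4/3*γ1 + 167/24*γ2 - 37/6*γ3 + 7/12*γ12 - 53/24*γ13 - 3*γ23 + 121/36*γ123
Answer: -7/6*γ12 + 53/12*γ13 + 6*γ23 - 121/18*γ123


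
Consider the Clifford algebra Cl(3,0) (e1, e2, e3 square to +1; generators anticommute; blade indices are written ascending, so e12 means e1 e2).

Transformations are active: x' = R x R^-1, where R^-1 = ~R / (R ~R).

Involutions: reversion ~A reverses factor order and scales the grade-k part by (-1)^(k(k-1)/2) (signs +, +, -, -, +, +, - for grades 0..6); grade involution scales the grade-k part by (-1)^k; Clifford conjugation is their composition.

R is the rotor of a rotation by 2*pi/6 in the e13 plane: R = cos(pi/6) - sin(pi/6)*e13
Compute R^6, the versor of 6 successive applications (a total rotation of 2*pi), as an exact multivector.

Because a rotor carries half the rotation angle, composing 6 copies of this e13-plane rotor multiplies the phase: 6*(pi/6) = pi, hence R^6 = cos(pi) - sin(pi)*e13.
cos(pi) = -1 and sin(pi) = 0, so R^6 = -1. The total rotation 2*pi is 1 full turn, so every vector returns to itself, yet the rotor is -1, on the OTHER sheet of the double cover (an odd number of 2*pi turns).
Answer: -1


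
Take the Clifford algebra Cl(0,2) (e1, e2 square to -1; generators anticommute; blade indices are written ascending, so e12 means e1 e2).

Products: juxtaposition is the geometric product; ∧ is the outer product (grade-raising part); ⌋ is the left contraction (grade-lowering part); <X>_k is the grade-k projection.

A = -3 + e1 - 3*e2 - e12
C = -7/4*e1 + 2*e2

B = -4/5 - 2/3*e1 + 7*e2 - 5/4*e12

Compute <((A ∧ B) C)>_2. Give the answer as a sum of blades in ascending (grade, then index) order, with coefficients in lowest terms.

step 1: 12/5 + 6/5*e1 - 93/5*e2 + 191/20*e12
step 2: 393/10 - 233/10*e1 - 953/80*e2 - 603/20*e12
step 3: -603/20*e12
Answer: -603/20*e12


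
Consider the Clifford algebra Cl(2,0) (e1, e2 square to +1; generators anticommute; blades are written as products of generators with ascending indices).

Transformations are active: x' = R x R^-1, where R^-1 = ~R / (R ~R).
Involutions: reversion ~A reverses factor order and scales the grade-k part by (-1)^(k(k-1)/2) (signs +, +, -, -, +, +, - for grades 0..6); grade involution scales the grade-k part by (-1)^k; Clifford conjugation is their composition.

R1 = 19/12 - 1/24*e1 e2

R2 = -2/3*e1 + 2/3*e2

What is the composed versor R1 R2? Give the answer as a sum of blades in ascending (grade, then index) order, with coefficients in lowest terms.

Distribute over the terms of R1 (each basis-blade product reordered to ascending indices, repeated generators contracted through their squares):
(19/12) R2 = -19/18*e1 + 19/18*e2
(-1/24*e1 e2) R2 = -1/36*e1 - 1/36*e2
Summing the partial products and collecting blades:
Answer: -13/12*e1 + 37/36*e2


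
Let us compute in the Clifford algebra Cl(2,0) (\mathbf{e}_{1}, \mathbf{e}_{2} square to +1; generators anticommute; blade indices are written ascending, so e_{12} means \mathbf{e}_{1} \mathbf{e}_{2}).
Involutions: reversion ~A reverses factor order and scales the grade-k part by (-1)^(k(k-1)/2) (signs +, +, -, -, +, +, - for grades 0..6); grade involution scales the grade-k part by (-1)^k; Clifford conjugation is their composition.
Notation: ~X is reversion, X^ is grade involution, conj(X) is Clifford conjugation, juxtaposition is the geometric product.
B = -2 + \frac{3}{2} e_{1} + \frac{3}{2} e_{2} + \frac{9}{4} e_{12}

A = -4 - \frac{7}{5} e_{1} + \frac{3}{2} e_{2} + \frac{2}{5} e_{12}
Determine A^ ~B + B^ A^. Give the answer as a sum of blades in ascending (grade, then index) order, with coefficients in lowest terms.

first term: \frac{35}{4} - \frac{463}{40} e_{1} - \frac{27}{4} e_{2} + \frac{251}{20} e_{12}
second term: \frac{29}{4} + \frac{17}{40} e_{1} + \frac{21}{4} e_{2} - \frac{109}{20} e_{12}
Answer: 16 - \frac{223}{20} e_{1} - \frac{3}{2} e_{2} + \frac{71}{10} e_{12}


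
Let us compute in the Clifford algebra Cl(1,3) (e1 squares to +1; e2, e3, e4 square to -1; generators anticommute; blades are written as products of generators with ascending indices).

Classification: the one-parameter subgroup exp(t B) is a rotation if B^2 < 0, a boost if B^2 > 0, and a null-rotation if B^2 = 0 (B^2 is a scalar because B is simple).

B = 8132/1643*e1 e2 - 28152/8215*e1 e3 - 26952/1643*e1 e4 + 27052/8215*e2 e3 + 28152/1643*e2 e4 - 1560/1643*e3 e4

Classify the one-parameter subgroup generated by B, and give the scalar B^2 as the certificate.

B^2 term by term: the squares give (8132/1643)^2*(e1 e2)^2 + (-28152/8215)^2*(e1 e3)^2 + (-26952/1643)^2*(e1 e4)^2 + (27052/8215)^2*(e2 e3)^2 + (28152/1643)^2*(e2 e4)^2 + (-1560/1643)^2*(e3 e4)^2 = 66129424/2699449*(+1) + 792535104/67486225*(+1) + 726410304/2699449*(+1) + 731810704/67486225*(-1) + 792535104/2699449*(-1) + 2433600/2699449*(-1) = 0 (each basis 2-blade squares to minus the product of its generators' squares); cross terms between blades sharing an index anticommute and cancel; the commuting (index-disjoint) pairs give grade-4 terms 2*c*c'*(blade product), which cancel blade by blade — e1 e2 e3 e4: -25371840/2699449 + 1585070208/13497245 - 1458211008/13497245 = 0 — confirming B is simple. So B^2 = 0.
Answer: null-rotation, certificate B^2 = 0. Note: conjugating B changes its blade decomposition but never the scalar B^2 = 0, whose sign settles the classification.


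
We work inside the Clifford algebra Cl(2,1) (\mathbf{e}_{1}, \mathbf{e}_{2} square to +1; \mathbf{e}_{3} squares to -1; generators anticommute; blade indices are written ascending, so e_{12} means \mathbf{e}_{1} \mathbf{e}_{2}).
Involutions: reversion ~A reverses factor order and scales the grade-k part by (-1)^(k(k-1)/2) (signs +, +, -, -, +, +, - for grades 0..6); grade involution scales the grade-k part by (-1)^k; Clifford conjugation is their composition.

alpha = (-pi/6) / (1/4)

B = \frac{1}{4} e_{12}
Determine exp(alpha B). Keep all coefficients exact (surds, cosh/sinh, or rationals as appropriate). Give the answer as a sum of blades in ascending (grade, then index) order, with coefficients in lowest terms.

B^2 = (\frac{1}{4})^2*(e_{12})^2 = \frac{1}{16}*(-1) = -\frac{1}{16} (a basis 2-blade squares to minus the product of its generators' squares).
B^2 = -\frac{1}{16} — the negative square puts this in the circular regime; l = \frac{1}{4}, alpha*l = - \frac{\pi}{6}, so exp(alpha B) = cos(- \frac{\pi}{6}) + (sin(- \frac{\pi}{6})/(\frac{1}{4}))*B = \frac{\sqrt{3}}{2} + (-2)*B.
Answer: \frac{\sqrt{3}}{2} - \frac{1}{2} e_{12}


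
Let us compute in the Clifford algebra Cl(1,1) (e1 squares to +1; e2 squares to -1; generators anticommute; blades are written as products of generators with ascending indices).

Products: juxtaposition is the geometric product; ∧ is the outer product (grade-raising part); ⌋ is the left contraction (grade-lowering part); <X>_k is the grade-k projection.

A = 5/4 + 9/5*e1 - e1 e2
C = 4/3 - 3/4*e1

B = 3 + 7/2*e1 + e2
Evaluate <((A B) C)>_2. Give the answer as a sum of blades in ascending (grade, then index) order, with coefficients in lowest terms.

step 1: 201/20 + 431/40*e1 + 19/4*e2 - 6/5*e1 e2
step 2: 851/160 + 1639/240*e1 + 163/30*e2 + 157/80*e1 e2
step 3: 157/80*e1 e2
Answer: 157/80*e1 e2


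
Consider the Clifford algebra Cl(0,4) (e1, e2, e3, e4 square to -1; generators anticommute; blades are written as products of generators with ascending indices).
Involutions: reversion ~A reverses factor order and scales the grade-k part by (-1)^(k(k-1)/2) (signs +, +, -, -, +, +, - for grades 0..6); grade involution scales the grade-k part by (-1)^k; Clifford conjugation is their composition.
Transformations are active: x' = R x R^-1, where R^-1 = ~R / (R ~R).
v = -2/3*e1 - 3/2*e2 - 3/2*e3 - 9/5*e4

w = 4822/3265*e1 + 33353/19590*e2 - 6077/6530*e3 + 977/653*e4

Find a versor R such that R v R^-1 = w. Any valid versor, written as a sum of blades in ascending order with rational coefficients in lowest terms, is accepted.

Equal squares first: v^2 = w^2 = -3683/450. Then v + w = 7936/9795*e1 + 1984/9795*e2 - 7936/3265*e3 - 992/3265*e4 is a versor taking v to w, provided it is invertible.
Answer: 7936/9795*e1 + 1984/9795*e2 - 7936/3265*e3 - 992/3265*e4


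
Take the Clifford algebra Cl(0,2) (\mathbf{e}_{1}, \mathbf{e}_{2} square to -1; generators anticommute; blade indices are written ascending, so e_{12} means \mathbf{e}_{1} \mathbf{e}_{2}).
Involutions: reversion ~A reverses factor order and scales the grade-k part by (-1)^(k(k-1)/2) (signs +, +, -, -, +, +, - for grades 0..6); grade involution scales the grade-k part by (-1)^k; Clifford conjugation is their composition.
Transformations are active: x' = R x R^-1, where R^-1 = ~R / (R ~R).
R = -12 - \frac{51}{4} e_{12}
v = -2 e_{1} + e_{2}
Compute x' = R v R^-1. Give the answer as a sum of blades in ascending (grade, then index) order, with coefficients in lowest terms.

~R = -12 + \frac{51}{4} e_{12}, and R ~R = \frac{4905}{16}, so R^-1 = ~R / (\frac{4905}{16}).
R v = \frac{147}{4} e_{1} + \frac{27}{2} e_{2}
Answer: -\frac{478}{545} e_{1} - \frac{1121}{545} e_{2}


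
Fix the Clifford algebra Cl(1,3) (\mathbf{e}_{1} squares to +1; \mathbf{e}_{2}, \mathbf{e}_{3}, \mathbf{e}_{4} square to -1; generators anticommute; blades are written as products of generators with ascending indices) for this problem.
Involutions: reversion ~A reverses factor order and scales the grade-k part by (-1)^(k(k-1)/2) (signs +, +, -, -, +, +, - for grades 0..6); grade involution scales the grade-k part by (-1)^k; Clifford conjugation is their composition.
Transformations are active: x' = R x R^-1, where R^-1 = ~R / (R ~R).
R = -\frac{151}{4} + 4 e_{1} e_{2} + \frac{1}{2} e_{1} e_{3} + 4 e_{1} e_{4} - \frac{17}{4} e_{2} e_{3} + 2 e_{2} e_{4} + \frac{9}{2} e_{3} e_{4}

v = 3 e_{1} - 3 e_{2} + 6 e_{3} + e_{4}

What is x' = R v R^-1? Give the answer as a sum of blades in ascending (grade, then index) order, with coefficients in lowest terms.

~R = -\frac{151}{4} - 4 e_{1} e_{2} - \frac{1}{2} e_{1} e_{3} - 4 e_{1} e_{4} + \frac{17}{4} e_{2} e_{3} - 2 e_{2} e_{4} - \frac{9}{2} e_{3} e_{4}, and R ~R = \frac{11481}{8}, so R^-1 = ~R / (\frac{11481}{8}).
R v = -\frac{433}{4} e_{1} + \frac{499}{4} e_{2} - \frac{879}{4} e_{3} - \frac{115}{4} e_{4} + \frac{51}{4} e_{1} e_{2} e_{3} + 22 e_{1} e_{2} e_{4} - 10 e_{1} e_{3} e_{4} - \frac{119}{4} e_{2} e_{3} e_{4}
Answer: \frac{233}{89} e_{1} - \frac{322}{89} e_{2} + \frac{491}{89} e_{3} + \frac{51}{89} e_{4}


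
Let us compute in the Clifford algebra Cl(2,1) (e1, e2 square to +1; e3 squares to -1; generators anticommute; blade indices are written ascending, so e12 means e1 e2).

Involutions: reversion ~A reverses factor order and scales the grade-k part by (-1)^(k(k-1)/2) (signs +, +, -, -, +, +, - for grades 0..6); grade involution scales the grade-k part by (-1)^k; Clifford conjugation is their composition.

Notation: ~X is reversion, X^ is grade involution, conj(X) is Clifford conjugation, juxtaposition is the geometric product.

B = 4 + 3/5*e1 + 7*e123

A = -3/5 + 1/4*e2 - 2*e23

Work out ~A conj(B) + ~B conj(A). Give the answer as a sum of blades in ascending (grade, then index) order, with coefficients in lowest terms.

first term: -12/5 + 359/25*e1 + e2 + 3/20*e12 - 7/4*e13 + 8*e23 - 27/5*e123
second term: -12/5 - 359/25*e1 - e2 - 3/20*e12 - 7/4*e13 + 8*e23 + 27/5*e123
Answer: -24/5 - 7/2*e13 + 16*e23


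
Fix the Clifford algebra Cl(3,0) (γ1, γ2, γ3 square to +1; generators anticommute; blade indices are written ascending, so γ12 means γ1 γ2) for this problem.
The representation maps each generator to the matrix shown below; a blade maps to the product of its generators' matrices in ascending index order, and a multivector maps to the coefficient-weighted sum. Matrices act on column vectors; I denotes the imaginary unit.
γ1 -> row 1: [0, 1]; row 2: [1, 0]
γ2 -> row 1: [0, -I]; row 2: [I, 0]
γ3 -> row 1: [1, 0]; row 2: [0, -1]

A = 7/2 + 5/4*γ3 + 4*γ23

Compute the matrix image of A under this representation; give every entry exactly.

Bivector images (products of the table entries): rho(γ23) = rho(γ2)rho(γ3) = row 1: [0, I]; row 2: [I, 0].
M = (7/2)*1 + (5/4)*rho(γ3) + (4)*rho(γ23), summed entrywise (1 is the identity matrix):
Answer: row 1: [19/4, 4*I]; row 2: [4*I, 9/4]


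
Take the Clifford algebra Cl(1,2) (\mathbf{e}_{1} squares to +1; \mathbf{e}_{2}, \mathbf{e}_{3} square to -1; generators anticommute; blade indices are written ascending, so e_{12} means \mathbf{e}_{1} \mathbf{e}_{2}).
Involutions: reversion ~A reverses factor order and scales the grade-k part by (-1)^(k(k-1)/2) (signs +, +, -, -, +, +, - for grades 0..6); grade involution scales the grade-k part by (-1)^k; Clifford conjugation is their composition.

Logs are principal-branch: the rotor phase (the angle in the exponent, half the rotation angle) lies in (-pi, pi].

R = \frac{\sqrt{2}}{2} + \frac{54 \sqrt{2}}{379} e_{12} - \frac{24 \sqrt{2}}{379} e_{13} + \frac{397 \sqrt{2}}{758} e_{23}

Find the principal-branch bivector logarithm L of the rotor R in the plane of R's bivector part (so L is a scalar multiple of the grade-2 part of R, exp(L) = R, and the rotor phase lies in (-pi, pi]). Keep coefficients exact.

The scalar part of R is \frac{\sqrt{2}}{2}, which pins the rotor phase on the principal branch; dividing the bivector part by the sine of that phase recovers the unit plane, and L is the phase times that plane.
Concretely: cos(phase) = \frac{\sqrt{2}}{2} gives phase = ±\frac{\pi}{4}, and since phase/sin(phase) is even the sign is immaterial: L = (phase/sin(phase)) * <R>_2 = (\frac{\sqrt{2} \pi}{4}) * <R>_2.
Answer: \frac{27 \pi}{379} e_{12} - \frac{12 \pi}{379} e_{13} + \frac{397 \pi}{1516} e_{23}


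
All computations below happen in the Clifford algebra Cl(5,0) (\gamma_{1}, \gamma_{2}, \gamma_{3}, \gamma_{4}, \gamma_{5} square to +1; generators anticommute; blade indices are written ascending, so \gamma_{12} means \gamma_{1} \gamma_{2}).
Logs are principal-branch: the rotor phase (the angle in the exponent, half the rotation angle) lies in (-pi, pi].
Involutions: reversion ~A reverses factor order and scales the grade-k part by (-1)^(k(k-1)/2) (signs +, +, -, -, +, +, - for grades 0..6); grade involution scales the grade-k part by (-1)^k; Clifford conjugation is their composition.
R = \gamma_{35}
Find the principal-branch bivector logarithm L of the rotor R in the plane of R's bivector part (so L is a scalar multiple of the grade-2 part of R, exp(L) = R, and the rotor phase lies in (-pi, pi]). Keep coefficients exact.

The scalar part of R is 0, so the principal-branch rotor phase is pinned; divide the bivector part by its sine to get the unit plane — L is the phase times that plane.
Concretely: cos(phase) = 0 gives phase = ±\frac{\pi}{2}, and since phase/sin(phase) is even the sign is immaterial: L = (phase/sin(phase)) * <R>_2 = (\frac{\pi}{2}) * <R>_2.
Answer: \frac{\pi}{2} \gamma_{35}


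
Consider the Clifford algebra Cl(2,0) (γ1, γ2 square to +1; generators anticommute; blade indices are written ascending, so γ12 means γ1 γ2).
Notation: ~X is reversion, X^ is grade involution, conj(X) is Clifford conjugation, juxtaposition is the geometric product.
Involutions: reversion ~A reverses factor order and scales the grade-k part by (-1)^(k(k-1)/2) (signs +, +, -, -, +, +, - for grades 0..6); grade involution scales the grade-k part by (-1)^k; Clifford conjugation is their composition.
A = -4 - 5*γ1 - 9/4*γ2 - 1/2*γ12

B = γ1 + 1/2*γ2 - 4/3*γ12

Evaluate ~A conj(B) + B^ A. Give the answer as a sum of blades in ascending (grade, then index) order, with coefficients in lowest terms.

first term: 131/24 + 27/4*γ1 - 25/6*γ2 - 61/12*γ12
second term: 131/24 + 27/4*γ1 - 25/6*γ2 + 61/12*γ12
Answer: 131/12 + 27/2*γ1 - 25/3*γ2


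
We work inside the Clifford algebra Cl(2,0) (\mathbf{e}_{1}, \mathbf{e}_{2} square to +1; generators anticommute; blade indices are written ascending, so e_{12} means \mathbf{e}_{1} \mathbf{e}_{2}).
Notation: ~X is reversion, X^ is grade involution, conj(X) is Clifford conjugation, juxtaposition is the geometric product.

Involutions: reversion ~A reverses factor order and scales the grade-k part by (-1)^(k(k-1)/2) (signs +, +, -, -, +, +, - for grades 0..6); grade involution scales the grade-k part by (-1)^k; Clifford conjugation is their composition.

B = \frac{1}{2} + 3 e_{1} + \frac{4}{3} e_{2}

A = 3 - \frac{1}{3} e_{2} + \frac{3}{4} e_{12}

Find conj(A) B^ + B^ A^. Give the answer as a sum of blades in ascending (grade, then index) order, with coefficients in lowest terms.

first term: \frac{19}{18} - 8 e_{1} - \frac{73}{12} e_{2} + \frac{5}{8} e_{12}
second term: \frac{19}{18} - 8 e_{1} - \frac{73}{12} e_{2} - \frac{5}{8} e_{12}
Answer: \frac{19}{9} - 16 e_{1} - \frac{73}{6} e_{2}


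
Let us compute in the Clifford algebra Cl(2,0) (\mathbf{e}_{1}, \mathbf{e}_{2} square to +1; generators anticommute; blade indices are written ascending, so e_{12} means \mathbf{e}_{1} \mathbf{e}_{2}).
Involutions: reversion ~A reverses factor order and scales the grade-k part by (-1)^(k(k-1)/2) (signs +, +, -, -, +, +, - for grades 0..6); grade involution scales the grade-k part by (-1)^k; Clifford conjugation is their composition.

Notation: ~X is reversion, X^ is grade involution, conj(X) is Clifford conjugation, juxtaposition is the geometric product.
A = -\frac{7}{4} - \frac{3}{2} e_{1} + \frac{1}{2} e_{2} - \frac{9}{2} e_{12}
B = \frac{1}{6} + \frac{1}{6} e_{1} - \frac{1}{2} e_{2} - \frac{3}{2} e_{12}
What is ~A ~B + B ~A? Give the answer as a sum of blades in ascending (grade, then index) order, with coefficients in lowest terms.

first term: -\frac{181}{24} - \frac{85}{24} e_{1} - \frac{49}{24} e_{2} - \frac{29}{24} e_{12}
second term: \frac{143}{24} + \frac{23}{24} e_{1} - \frac{13}{24} e_{2} + \frac{65}{24} e_{12}
Answer: -\frac{19}{12} - \frac{31}{12} e_{1} - \frac{31}{12} e_{2} + \frac{3}{2} e_{12}


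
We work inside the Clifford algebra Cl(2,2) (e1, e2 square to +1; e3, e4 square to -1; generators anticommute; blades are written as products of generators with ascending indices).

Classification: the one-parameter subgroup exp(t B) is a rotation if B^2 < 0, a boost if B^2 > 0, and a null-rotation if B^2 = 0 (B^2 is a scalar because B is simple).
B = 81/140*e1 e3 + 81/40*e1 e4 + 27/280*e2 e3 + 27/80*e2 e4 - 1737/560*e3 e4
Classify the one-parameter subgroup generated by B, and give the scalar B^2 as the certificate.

B^2 term by term: the squares give (81/140)^2*(e1 e3)^2 + (81/40)^2*(e1 e4)^2 + (27/280)^2*(e2 e3)^2 + (27/80)^2*(e2 e4)^2 + (-1737/560)^2*(e3 e4)^2 = 6561/19600*(+1) + 6561/1600*(+1) + 729/78400*(+1) + 729/6400*(+1) + 3017169/313600*(-1) = -81/16 (each basis 2-blade squares to minus the product of its generators' squares); cross terms between blades sharing an index anticommute and cancel; the commuting (index-disjoint) pairs give grade-4 terms 2*c*c'*(blade product), which cancel blade by blade — e1 e2 e3 e4: -2187/5600 + 2187/5600 = 0 — confirming B is simple. So B^2 = -81/16.
Answer: rotation, certificate B^2 = -81/16. B^2 = -81/16 is basis-independent, so its sign is the whole story.


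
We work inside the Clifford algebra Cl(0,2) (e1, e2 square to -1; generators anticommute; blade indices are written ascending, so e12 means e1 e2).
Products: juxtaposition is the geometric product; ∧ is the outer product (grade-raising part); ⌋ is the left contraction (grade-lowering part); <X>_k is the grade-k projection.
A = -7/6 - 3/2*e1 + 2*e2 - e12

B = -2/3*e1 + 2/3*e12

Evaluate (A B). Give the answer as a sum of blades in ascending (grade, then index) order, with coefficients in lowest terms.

step 1: -1/3 + 19/9*e1 + 5/3*e2 + 5/9*e12
Answer: -1/3 + 19/9*e1 + 5/3*e2 + 5/9*e12


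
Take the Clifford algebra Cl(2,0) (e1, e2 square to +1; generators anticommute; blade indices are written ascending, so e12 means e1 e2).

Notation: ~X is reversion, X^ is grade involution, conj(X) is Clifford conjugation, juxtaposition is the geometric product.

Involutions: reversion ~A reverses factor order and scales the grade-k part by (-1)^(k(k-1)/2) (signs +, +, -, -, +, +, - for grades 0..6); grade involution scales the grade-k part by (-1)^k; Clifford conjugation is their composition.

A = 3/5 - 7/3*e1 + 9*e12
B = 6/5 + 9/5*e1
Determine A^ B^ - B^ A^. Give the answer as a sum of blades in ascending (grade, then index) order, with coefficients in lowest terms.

first term: -87/25 + 43/25*e1 + 81/5*e2 + 54/5*e12
second term: -87/25 + 43/25*e1 - 81/5*e2 + 54/5*e12
Answer: 162/5*e2


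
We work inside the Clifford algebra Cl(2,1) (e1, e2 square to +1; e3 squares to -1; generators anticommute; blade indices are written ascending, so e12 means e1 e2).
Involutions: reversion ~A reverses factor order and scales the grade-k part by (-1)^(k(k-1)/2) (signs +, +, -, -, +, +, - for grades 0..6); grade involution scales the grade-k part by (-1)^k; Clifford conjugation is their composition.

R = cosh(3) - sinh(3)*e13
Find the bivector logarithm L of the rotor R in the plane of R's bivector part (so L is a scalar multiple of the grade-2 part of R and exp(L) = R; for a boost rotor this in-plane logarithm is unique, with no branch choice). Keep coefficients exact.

The scalar part of R is cosh(3), which fixes the rapidity magnitude through cosh (cosh is even, so it cannot fix the sign — the bivector part carries that); dividing the bivector part by sinh of the rapidity gives the plane, and L = rapidity * plane, where the joint sign ambiguity of (rapidity, plane) cancels in the product.
Concretely: cosh(rapidity) = cosh(3) gives rapidity = ±3, and since rapidity/sinh(rapidity) is even the sign is immaterial: L = (rapidity/sinh(rapidity)) * <R>_2 = (3/sinh(3)) * <R>_2.
Answer: -3*e13


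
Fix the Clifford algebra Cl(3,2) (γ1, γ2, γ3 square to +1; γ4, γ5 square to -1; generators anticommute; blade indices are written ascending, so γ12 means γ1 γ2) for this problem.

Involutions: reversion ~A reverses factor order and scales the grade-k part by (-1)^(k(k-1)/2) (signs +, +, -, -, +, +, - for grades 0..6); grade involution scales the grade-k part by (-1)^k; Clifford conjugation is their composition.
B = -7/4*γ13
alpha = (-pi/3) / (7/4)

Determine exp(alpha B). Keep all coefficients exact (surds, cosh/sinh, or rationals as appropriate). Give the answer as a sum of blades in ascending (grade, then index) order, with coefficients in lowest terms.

B^2 = (-7/4)^2*(γ13)^2 = 49/16*(-1) = -49/16 (a basis 2-blade squares to minus the product of its generators' squares).
B^2 = -49/16 — since the square is negative, the closed form is circular: l = 7/4, alpha*l = -pi/3, so exp(alpha B) = cos(-pi/3) + (sin(-pi/3)/(7/4))*B = 1/2 + (-2*sqrt(3)/7)*B.
Answer: 1/2 + sqrt(3)/2*γ13


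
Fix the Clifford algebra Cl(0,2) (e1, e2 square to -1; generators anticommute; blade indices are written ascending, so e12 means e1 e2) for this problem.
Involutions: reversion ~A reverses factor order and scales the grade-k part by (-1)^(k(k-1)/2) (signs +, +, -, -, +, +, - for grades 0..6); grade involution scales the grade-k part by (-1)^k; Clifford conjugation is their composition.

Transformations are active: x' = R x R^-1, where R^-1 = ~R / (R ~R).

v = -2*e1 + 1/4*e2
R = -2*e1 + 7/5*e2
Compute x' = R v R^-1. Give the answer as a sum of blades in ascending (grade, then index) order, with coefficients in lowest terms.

~R = -2*e1 + 7/5*e2, and R ~R = -149/25, so R^-1 = ~R / (-149/25).
R v = -87/20 + 23/10*e12
Answer: -137/149*e1 + 1069/596*e2


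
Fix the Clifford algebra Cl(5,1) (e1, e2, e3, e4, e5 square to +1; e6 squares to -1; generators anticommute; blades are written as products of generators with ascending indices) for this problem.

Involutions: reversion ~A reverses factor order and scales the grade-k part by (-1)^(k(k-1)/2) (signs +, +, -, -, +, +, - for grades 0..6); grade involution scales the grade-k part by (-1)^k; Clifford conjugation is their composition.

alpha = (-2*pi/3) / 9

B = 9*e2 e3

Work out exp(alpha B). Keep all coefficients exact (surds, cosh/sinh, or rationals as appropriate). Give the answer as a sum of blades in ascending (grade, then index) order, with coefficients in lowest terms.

B^2 = (9)^2*(e2 e3)^2 = 81*(-1) = -81 (a basis 2-blade squares to minus the product of its generators' squares).
B^2 = -81 — since the square is negative, the closed form is circular: l = 9, alpha*l = -2*pi/3, so exp(alpha B) = cos(-2*pi/3) + (sin(-2*pi/3)/9)*B = -1/2 + (-sqrt(3)/18)*B.
Answer: -1/2 - sqrt(3)/2*e2 e3


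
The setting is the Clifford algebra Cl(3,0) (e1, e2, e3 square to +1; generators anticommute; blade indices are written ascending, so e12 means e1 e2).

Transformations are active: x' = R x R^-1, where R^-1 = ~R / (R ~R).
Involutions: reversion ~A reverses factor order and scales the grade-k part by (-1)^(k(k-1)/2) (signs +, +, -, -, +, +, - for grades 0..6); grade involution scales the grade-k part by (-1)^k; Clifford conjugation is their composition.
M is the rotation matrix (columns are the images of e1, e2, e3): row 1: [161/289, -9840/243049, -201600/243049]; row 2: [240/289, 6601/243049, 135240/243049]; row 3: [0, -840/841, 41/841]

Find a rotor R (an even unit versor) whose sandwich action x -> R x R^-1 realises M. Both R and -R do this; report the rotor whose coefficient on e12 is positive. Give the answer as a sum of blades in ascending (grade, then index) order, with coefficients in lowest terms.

Method: write R = a + b12*e12 + b13*e13 + b23*e23 with a^2 + b12^2 + b13^2 + b23^2 = 1 (so R^-1 = ~R). Expanding the columns R e_j ~R gives tr M = 4a^2 - 1 and, from the antisymmetric part, M21 - M12 = -4a*b12, M13 - M31 = 4a*b13, M32 - M23 = -4a*b23.
Here tr M = 153851/243049, so a^2 = (1 + tr M)/4 = 99225/243049 and a = ±315/493. Taking a = 315/493: M21 - M12 = 211680/243049, M13 - M31 = -201600/243049, M32 - M23 = -378000/243049, giving b12 = -168/493, b13 = -160/493, b23 = 300/493, i.e. R = 315/493 - 168/493*e12 - 160/493*e13 + 300/493*e23.
Its e12 coefficient is negative, so report the other preimage -R.
Answer: -315/493 + 168/493*e12 + 160/493*e13 - 300/493*e23. Recall the cover is two-to-one: with M of trace 153851/243049, both preimages act alike, and the stated e12 sign chooses the sheet.


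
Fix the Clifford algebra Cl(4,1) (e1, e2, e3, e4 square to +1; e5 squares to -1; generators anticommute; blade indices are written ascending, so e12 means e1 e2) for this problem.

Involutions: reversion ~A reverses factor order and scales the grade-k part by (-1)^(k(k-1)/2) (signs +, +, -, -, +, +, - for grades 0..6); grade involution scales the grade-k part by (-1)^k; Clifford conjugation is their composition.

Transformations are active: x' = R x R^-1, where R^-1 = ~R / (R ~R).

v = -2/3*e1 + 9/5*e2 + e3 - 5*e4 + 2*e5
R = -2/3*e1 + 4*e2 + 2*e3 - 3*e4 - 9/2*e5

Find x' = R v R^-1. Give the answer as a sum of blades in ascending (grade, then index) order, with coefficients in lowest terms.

~R = -2/3*e1 + 4*e2 + 2*e3 - 3*e4 - 9/2*e5, and R ~R = 331/36, so R^-1 = ~R / (331/36).
R v = 1514/45 + 22/15*e12 + 2/3*e13 + 4/3*e14 - 13/3*e15 + 2/5*e23 - 73/5*e24 + 161/10*e25 - 7*e34 + 17/2*e35 - 57/2*e45
Answer: -20914/4965*e1 + 45469/1655*e2 + 22569/1655*e3 - 28061/1655*e4 - 57814/1655*e5


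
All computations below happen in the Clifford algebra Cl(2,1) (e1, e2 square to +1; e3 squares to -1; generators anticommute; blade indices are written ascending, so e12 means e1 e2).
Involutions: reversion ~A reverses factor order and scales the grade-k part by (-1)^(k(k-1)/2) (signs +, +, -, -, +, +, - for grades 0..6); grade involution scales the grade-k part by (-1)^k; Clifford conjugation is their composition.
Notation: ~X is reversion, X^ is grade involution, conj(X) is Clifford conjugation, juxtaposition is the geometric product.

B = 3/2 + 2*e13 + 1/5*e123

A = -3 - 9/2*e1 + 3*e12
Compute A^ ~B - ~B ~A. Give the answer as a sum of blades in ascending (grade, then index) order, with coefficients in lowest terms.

first term: -9/2 + 27/4*e1 - 42/5*e3 + 9/2*e12 + 6*e13 + 51/10*e23 + 3/5*e123
second term: -9/2 - 27/4*e1 - 48/5*e3 - 9/2*e12 + 6*e13 + 69/10*e23 + 3/5*e123
Answer: 27/2*e1 + 6/5*e3 + 9*e12 - 9/5*e23


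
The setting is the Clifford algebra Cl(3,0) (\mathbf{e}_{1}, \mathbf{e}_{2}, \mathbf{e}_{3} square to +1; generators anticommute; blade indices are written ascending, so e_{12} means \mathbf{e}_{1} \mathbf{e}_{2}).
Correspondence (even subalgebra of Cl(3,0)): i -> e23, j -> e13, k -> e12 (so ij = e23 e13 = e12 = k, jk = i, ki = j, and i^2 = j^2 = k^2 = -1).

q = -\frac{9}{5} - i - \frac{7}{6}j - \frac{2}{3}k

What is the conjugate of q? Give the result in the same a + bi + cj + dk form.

In blades: q = -\frac{9}{5} - \frac{2}{3} e_{12} - \frac{7}{6} e_{13} - e_{23}.
Quaternion conjugation is reversion on the even subalgebra: the scalar is fixed and every grade-2 blade flips sign, giving -\frac{9}{5} + \frac{2}{3} e_{12} + \frac{7}{6} e_{13} + e_{23}; translating back:
Answer: -\frac{9}{5} + i + \frac{7}{6}j + \frac{2}{3}k


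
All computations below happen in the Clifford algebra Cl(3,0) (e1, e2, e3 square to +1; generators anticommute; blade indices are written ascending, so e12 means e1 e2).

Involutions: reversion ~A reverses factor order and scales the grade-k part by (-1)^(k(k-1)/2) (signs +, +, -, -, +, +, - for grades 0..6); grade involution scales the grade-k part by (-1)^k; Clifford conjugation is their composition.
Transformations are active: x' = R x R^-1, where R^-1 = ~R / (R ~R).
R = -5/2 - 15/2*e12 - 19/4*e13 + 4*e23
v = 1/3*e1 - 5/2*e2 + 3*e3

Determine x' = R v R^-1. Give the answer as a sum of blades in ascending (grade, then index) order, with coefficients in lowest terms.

~R = -5/2 + 15/2*e12 + 19/4*e13 - 4*e23, and R ~R = 1617/16, so R^-1 = ~R / (1617/16).
R v = 11/3*e1 + 83/4*e2 + 49/12*e3 - 793/24*e123
Answer: -15185/4851*e1 - 15839/9702*e2 + 8257/4851*e3


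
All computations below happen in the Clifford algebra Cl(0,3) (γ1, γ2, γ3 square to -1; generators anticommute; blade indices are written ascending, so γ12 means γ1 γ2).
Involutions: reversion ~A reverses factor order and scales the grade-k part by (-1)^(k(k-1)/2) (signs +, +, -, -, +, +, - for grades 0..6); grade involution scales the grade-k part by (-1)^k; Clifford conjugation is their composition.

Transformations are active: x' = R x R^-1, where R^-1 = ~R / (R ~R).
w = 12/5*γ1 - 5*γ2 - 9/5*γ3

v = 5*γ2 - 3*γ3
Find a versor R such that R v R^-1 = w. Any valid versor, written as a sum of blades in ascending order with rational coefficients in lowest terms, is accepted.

R = v + w = 12/5*γ1 - 24/5*γ3 works: the equal norms (-34) guarantee its sandwich swaps v into w.
Answer: 12/5*γ1 - 24/5*γ3


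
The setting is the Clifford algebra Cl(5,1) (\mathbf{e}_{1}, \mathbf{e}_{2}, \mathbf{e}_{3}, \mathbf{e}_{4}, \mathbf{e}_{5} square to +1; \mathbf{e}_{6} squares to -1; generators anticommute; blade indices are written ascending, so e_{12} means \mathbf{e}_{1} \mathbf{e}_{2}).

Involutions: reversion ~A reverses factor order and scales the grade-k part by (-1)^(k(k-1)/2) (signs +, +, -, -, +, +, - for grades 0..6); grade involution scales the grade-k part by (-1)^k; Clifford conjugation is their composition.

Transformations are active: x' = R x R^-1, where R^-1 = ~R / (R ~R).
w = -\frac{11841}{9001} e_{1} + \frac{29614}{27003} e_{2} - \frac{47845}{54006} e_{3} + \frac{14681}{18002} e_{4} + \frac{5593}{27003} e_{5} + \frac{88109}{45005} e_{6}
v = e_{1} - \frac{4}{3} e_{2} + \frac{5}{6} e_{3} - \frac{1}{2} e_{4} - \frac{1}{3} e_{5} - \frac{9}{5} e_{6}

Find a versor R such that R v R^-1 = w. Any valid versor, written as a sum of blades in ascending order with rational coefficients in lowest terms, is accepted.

Key observation: q(v) = q(w) = \frac{89}{150} (sandwiches preserve the norm), so R = v + w = -\frac{2840}{9001} e_{1} - \frac{2130}{9001} e_{2} - \frac{1420}{27003} e_{3} + \frac{2840}{9001} e_{4} - \frac{1136}{9001} e_{5} + \frac{1420}{9001} e_{6} works whenever it is invertible — the component of v along it is kept and (v - w)/2 reverses, sending v to w.
Answer: -\frac{2840}{9001} e_{1} - \frac{2130}{9001} e_{2} - \frac{1420}{27003} e_{3} + \frac{2840}{9001} e_{4} - \frac{1136}{9001} e_{5} + \frac{1420}{9001} e_{6}
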